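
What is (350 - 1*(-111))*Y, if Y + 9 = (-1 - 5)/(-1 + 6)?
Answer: -23511/5 ≈ -4702.2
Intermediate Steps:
Y = -51/5 (Y = -9 + (-1 - 5)/(-1 + 6) = -9 - 6/5 = -51/5 ≈ -10.200)
(350 - 1*(-111))*Y = (350 - 1*(-111))*(-51/5) = (350 + 111)*(-51/5) = 461*(-51/5) = -23511/5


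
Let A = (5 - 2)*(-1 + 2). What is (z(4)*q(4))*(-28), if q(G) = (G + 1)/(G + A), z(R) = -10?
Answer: 200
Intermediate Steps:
A = 3 (A = 3*1 = 3)
q(G) = (1 + G)/(3 + G) (q(G) = (G + 1)/(G + 3) = (1 + G)/(3 + G))
(z(4)*q(4))*(-28) = -10*(1 + 4)/(3 + 4)*(-28) = -10*5/7*(-28) = -50/7*(-28) = 200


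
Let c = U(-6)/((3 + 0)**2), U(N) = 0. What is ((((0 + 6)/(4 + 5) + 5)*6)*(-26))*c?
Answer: 0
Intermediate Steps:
c = 0 (c = 0/((3 + 0)**2) = 0/(3**2) = 0/9 = 0*(1/9) = 0)
((((0 + 6)/(4 + 5) + 5)*6)*(-26))*c = ((((0 + 6)/(4 + 5) + 5)*6)*(-26))*0 = (((6/9 + 5)*6)*(-26))*0 = (((6*(1/9) + 5)*6)*(-26))*0 = (((2/3 + 5)*6)*(-26))*0 = (((17/3)*6)*(-26))*0 = (34*(-26))*0 = -884*0 = 0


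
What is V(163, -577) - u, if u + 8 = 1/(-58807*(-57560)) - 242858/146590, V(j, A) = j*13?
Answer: 105623312667129837/49619702356280 ≈ 2128.7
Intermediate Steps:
V(j, A) = 13*j
u = -479163374172517/49619702356280 (u = -8 + (1/(-58807*(-57560)) - 242858/146590) = -8 + (-1/58807*(-1/57560) - 242858*1/146590) = -8 + (1/3384930920 - 121429/73295) = -8 - 82205755322277/49619702356280 = -479163374172517/49619702356280 ≈ -9.6567)
V(163, -577) - u = 13*163 - 1*(-479163374172517/49619702356280) = 2119 + 479163374172517/49619702356280 = 105623312667129837/49619702356280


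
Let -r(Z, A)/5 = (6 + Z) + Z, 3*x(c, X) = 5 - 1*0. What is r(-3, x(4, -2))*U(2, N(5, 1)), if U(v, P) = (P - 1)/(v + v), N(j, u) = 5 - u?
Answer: 0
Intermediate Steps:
U(v, P) = (-1 + P)/(2*v) (U(v, P) = (-1 + P)/((2*v)) = (-1 + P)*(1/(2*v)) = (-1 + P)/(2*v))
x(c, X) = 5/3 (x(c, X) = (5 - 1*0)/3 = (5 + 0)/3 = (⅓)*5 = 5/3)
r(Z, A) = -30 - 10*Z (r(Z, A) = -5*((6 + Z) + Z) = -5*(6 + 2*Z) = -30 - 10*Z)
r(-3, x(4, -2))*U(2, N(5, 1)) = (-30 - 10*(-3))*((½)*(-1 + (5 - 1*1))/2) = (-30 + 30)*((½)*(½)*(-1 + (5 - 1))) = 0*((½)*(½)*(-1 + 4)) = 0*((½)*(½)*3) = 0*(¾) = 0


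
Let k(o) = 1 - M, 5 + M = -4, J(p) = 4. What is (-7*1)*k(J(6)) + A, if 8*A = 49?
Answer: -511/8 ≈ -63.875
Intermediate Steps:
A = 49/8 (A = (1/8)*49 = 49/8 ≈ 6.1250)
M = -9 (M = -5 - 4 = -9)
k(o) = 10 (k(o) = 1 - 1*(-9) = 1 + 9 = 10)
(-7*1)*k(J(6)) + A = -7*1*10 + 49/8 = -7*10 + 49/8 = -70 + 49/8 = -511/8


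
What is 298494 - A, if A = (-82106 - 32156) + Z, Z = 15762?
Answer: 396994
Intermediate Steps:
A = -98500 (A = (-82106 - 32156) + 15762 = -114262 + 15762 = -98500)
298494 - A = 298494 - 1*(-98500) = 298494 + 98500 = 396994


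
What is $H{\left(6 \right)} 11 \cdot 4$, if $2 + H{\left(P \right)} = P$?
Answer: $176$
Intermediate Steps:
$H{\left(P \right)} = -2 + P$
$H{\left(6 \right)} 11 \cdot 4 = \left(-2 + 6\right) 11 \cdot 4 = 4 \cdot 11 \cdot 4 = 44 \cdot 4 = 176$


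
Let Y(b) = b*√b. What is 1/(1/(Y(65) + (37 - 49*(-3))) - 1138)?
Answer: -1621274/1845011051 - 5*√65/23985143663 ≈ -0.00087874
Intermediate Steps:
Y(b) = b^(3/2)
1/(1/(Y(65) + (37 - 49*(-3))) - 1138) = 1/(1/(65^(3/2) + (37 - 49*(-3))) - 1138) = 1/(1/(65*√65 + (37 + 147)) - 1138) = 1/(1/(65*√65 + 184) - 1138) = 1/(1/(184 + 65*√65) - 1138) = 1/(-1138 + 1/(184 + 65*√65))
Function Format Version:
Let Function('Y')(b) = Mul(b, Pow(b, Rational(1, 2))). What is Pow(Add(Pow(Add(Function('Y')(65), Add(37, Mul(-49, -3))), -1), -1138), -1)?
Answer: Add(Rational(-1621274, 1845011051), Mul(Rational(-5, 23985143663), Pow(65, Rational(1, 2)))) ≈ -0.00087874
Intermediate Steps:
Function('Y')(b) = Pow(b, Rational(3, 2))
Pow(Add(Pow(Add(Function('Y')(65), Add(37, Mul(-49, -3))), -1), -1138), -1) = Pow(Add(Pow(Add(Pow(65, Rational(3, 2)), Add(37, Mul(-49, -3))), -1), -1138), -1) = Pow(Add(Pow(Add(Mul(65, Pow(65, Rational(1, 2))), Add(37, 147)), -1), -1138), -1) = Pow(Add(Pow(Add(Mul(65, Pow(65, Rational(1, 2))), 184), -1), -1138), -1) = Pow(Add(Pow(Add(184, Mul(65, Pow(65, Rational(1, 2)))), -1), -1138), -1) = Pow(Add(-1138, Pow(Add(184, Mul(65, Pow(65, Rational(1, 2)))), -1)), -1)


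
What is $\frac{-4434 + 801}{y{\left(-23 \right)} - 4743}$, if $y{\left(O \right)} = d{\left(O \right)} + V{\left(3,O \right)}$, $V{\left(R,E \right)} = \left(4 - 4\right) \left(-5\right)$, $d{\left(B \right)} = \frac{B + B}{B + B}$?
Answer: $\frac{3633}{4742} \approx 0.76613$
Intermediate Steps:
$d{\left(B \right)} = 1$ ($d{\left(B \right)} = \frac{2 B}{2 B} = 2 B \frac{1}{2 B} = 1$)
$V{\left(R,E \right)} = 0$ ($V{\left(R,E \right)} = \left(4 - 4\right) \left(-5\right) = 0 \left(-5\right) = 0$)
$y{\left(O \right)} = 1$ ($y{\left(O \right)} = 1 + 0 = 1$)
$\frac{-4434 + 801}{y{\left(-23 \right)} - 4743} = \frac{-4434 + 801}{1 - 4743} = - \frac{3633}{-4742} = \left(-3633\right) \left(- \frac{1}{4742}\right) = \frac{3633}{4742}$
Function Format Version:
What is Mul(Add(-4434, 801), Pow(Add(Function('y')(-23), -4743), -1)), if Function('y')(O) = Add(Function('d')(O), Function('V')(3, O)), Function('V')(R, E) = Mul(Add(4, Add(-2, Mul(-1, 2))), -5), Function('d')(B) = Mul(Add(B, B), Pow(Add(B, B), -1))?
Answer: Rational(3633, 4742) ≈ 0.76613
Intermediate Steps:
Function('d')(B) = 1 (Function('d')(B) = Mul(Mul(2, B), Pow(Mul(2, B), -1)) = Mul(Mul(2, B), Mul(Rational(1, 2), Pow(B, -1))) = 1)
Function('V')(R, E) = 0 (Function('V')(R, E) = Mul(Add(4, Add(-2, -2)), -5) = Mul(Add(4, -4), -5) = Mul(0, -5) = 0)
Function('y')(O) = 1 (Function('y')(O) = Add(1, 0) = 1)
Mul(Add(-4434, 801), Pow(Add(Function('y')(-23), -4743), -1)) = Mul(Add(-4434, 801), Pow(Add(1, -4743), -1)) = Mul(-3633, Pow(-4742, -1)) = Mul(-3633, Rational(-1, 4742)) = Rational(3633, 4742)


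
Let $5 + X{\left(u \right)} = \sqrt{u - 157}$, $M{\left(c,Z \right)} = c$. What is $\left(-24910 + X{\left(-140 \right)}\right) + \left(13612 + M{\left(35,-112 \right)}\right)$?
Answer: $-11268 + 3 i \sqrt{33} \approx -11268.0 + 17.234 i$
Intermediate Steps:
$X{\left(u \right)} = -5 + \sqrt{-157 + u}$ ($X{\left(u \right)} = -5 + \sqrt{u - 157} = -5 + \sqrt{-157 + u}$)
$\left(-24910 + X{\left(-140 \right)}\right) + \left(13612 + M{\left(35,-112 \right)}\right) = \left(-24910 - \left(5 - \sqrt{-157 - 140}\right)\right) + \left(13612 + 35\right) = \left(-24910 - \left(5 - \sqrt{-297}\right)\right) + 13647 = \left(-24910 - \left(5 - 3 i \sqrt{33}\right)\right) + 13647 = \left(-24915 + 3 i \sqrt{33}\right) + 13647 = -11268 + 3 i \sqrt{33}$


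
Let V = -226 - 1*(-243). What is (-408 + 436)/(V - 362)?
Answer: -28/345 ≈ -0.081159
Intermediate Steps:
V = 17 (V = -226 + 243 = 17)
(-408 + 436)/(V - 362) = (-408 + 436)/(17 - 362) = 28/(-345) = 28*(-1/345) = -28/345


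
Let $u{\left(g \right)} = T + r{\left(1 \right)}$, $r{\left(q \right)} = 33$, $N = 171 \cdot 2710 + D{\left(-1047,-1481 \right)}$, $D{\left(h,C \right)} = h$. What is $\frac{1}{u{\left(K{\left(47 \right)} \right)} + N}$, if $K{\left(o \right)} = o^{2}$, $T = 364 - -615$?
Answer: $\frac{1}{463375} \approx 2.1581 \cdot 10^{-6}$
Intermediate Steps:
$N = 462363$ ($N = 171 \cdot 2710 - 1047 = 463410 - 1047 = 462363$)
$T = 979$ ($T = 364 + 615 = 979$)
$u{\left(g \right)} = 1012$ ($u{\left(g \right)} = 979 + 33 = 1012$)
$\frac{1}{u{\left(K{\left(47 \right)} \right)} + N} = \frac{1}{1012 + 462363} = \frac{1}{463375}$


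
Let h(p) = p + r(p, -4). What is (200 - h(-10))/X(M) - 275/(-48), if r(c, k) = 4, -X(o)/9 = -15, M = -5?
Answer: 15671/2160 ≈ 7.2551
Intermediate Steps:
X(o) = 135 (X(o) = -9*(-15) = 135)
h(p) = 4 + p (h(p) = p + 4 = 4 + p)
(200 - h(-10))/X(M) - 275/(-48) = (200 - (4 - 10))/135 - 275/(-48) = (200 - 1*(-6))*(1/135) - 275*(-1/48) = (200 + 6)*(1/135) + 275/48 = 206*(1/135) + 275/48 = 206/135 + 275/48 = 15671/2160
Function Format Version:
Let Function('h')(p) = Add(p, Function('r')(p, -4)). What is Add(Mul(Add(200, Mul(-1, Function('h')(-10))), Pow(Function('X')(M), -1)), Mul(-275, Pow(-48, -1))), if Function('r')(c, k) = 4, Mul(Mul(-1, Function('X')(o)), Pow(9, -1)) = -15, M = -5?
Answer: Rational(15671, 2160) ≈ 7.2551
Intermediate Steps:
Function('X')(o) = 135 (Function('X')(o) = Mul(-9, -15) = 135)
Function('h')(p) = Add(4, p) (Function('h')(p) = Add(p, 4) = Add(4, p))
Add(Mul(Add(200, Mul(-1, Function('h')(-10))), Pow(Function('X')(M), -1)), Mul(-275, Pow(-48, -1))) = Add(Mul(Add(200, Mul(-1, Add(4, -10))), Pow(135, -1)), Mul(-275, Pow(-48, -1))) = Add(Mul(Add(200, Mul(-1, -6)), Rational(1, 135)), Mul(-275, Rational(-1, 48))) = Add(Mul(Add(200, 6), Rational(1, 135)), Rational(275, 48)) = Add(Mul(206, Rational(1, 135)), Rational(275, 48)) = Add(Rational(206, 135), Rational(275, 48)) = Rational(15671, 2160)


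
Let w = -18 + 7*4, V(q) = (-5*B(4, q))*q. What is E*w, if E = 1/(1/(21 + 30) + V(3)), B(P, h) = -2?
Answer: 510/1531 ≈ 0.33312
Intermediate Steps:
V(q) = 10*q (V(q) = (-5*(-2))*q = 10*q)
w = 10 (w = -18 + 28 = 10)
E = 51/1531 (E = 1/(1/(21 + 30) + 10*3) = 1/(1/51 + 30) = 1/(1531/51) = 51/1531 ≈ 0.033312)
E*w = (51/1531)*10 = 510/1531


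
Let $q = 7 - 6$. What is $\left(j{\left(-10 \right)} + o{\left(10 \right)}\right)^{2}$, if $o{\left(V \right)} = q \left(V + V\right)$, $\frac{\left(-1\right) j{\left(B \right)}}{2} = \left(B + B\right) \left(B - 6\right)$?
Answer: $384400$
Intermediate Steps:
$q = 1$ ($q = 7 - 6 = 1$)
$j{\left(B \right)} = - 4 B \left(-6 + B\right)$ ($j{\left(B \right)} = - 2 \left(B + B\right) \left(B - 6\right) = - 2 \cdot 2 B \left(-6 + B\right) = - 4 B \left(-6 + B\right)$)
$o{\left(V \right)} = 2 V$ ($o{\left(V \right)} = 1 \left(V + V\right) = 1 \cdot 2 V = 2 V$)
$\left(j{\left(-10 \right)} + o{\left(10 \right)}\right)^{2} = \left(4 \left(-10\right) \left(6 - -10\right) + 2 \cdot 10\right)^{2} = \left(4 \left(-10\right) \left(6 + 10\right) + 20\right)^{2} = \left(4 \left(-10\right) 16 + 20\right)^{2} = \left(-640 + 20\right)^{2} = \left(-620\right)^{2} = 384400$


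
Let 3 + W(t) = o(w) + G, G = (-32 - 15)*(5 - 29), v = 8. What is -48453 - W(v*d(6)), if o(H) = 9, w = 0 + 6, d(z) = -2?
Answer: -49587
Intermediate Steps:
w = 6
G = 1128 (G = -47*(-24) = 1128)
W(t) = 1134 (W(t) = -3 + (9 + 1128) = -3 + 1137 = 1134)
-48453 - W(v*d(6)) = -48453 - 1*1134 = -48453 - 1134 = -49587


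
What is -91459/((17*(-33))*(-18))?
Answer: -91459/10098 ≈ -9.0571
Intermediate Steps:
-91459/((17*(-33))*(-18)) = -91459/((-561*(-18))) = -91459/10098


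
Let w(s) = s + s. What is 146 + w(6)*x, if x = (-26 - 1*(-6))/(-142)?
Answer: 10486/71 ≈ 147.69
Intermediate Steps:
w(s) = 2*s
x = 10/71 (x = (-26 + 6)*(-1/142) = -20*(-1/142) = 10/71 ≈ 0.14085)
146 + w(6)*x = 146 + (2*6)*(10/71) = 146 + 12*(10/71) = 146 + 120/71 = 10486/71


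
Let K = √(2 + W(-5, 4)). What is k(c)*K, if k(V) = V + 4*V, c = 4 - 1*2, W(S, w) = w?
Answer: 10*√6 ≈ 24.495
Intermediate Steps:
K = √6 (K = √(2 + 4) = √6 ≈ 2.4495)
c = 2 (c = 4 - 2 = 2)
k(V) = 5*V
k(c)*K = (5*2)*√6 = 10*√6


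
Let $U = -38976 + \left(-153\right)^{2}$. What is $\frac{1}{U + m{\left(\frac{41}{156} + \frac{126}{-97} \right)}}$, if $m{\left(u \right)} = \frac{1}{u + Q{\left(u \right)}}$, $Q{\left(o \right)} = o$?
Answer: $- \frac{15679}{244082559} \approx -6.4236 \cdot 10^{-5}$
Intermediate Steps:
$m{\left(u \right)} = \frac{1}{2 u}$ ($m{\left(u \right)} = \frac{1}{u + u} = \frac{1}{2 u}$)
$U = -15567$ ($U = -38976 + 23409 = -15567$)
$\frac{1}{U + m{\left(\frac{41}{156} + \frac{126}{-97} \right)}} = \frac{1}{-15567 + \frac{1}{2 \left(\frac{41}{156} + \frac{126}{-97}\right)}} = \frac{1}{-15567 + \frac{1}{2 \left(41 \cdot \frac{1}{156} + 126 \left(- \frac{1}{97}\right)\right)}} = \frac{1}{-15567 + \frac{1}{2 \left(\frac{41}{156} - \frac{126}{97}\right)}} = \frac{1}{-15567 + \frac{1}{2 \left(- \frac{15679}{15132}\right)}} = \frac{1}{-15567 + \frac{1}{2} \left(- \frac{15132}{15679}\right)} = \frac{1}{-15567 - \frac{7566}{15679}} = \frac{1}{- \frac{244082559}{15679}} = - \frac{15679}{244082559}$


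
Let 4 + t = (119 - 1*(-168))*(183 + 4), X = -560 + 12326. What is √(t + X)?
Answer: √65431 ≈ 255.79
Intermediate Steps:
X = 11766
t = 53665 (t = -4 + (119 - 1*(-168))*(183 + 4) = -4 + (119 + 168)*187 = -4 + 287*187 = -4 + 53669 = 53665)
√(t + X) = √(53665 + 11766) = √65431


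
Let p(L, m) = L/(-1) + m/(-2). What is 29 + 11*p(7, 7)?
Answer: -173/2 ≈ -86.500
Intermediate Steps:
p(L, m) = -L - m/2 (p(L, m) = L*(-1) + m*(-½) = -L - m/2)
29 + 11*p(7, 7) = 29 + 11*(-1*7 - ½*7) = 29 + 11*(-7 - 7/2) = 29 + 11*(-21/2) = 29 - 231/2 = -173/2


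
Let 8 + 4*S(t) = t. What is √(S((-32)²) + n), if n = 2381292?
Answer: √2381546 ≈ 1543.2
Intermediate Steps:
S(t) = -2 + t/4
√(S((-32)²) + n) = √((-2 + (¼)*(-32)²) + 2381292) = √((-2 + (¼)*1024) + 2381292) = √((-2 + 256) + 2381292) = √(254 + 2381292) = √2381546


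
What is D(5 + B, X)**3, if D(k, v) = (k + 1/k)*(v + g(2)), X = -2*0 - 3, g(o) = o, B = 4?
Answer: -551368/729 ≈ -756.33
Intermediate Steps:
X = -3 (X = 0 - 3 = -3)
D(k, v) = (2 + v)*(k + 1/k) (D(k, v) = (k + 1/k)*(v + 2) = (k + 1/k)*(2 + v) = (2 + v)*(k + 1/k))
D(5 + B, X)**3 = ((2 - 3 + (5 + 4)**2*(2 - 3))/(5 + 4))**3 = ((2 - 3 + 9**2*(-1))/9)**3 = ((2 - 3 + 81*(-1))/9)**3 = ((2 - 3 - 81)/9)**3 = ((1/9)*(-82))**3 = (-82/9)**3 = -551368/729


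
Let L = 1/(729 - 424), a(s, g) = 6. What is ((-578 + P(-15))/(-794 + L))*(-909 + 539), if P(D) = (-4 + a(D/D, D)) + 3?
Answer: -21554350/80723 ≈ -267.02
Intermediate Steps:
P(D) = 5 (P(D) = (-4 + 6) + 3 = 2 + 3 = 5)
L = 1/305 ≈ 0.0032787
((-578 + P(-15))/(-794 + L))*(-909 + 539) = ((-578 + 5)/(-794 + 1/305))*(-909 + 539) = -573/(-242169/305)*(-370) = -573*(-305/242169)*(-370) = (58255/80723)*(-370) = -21554350/80723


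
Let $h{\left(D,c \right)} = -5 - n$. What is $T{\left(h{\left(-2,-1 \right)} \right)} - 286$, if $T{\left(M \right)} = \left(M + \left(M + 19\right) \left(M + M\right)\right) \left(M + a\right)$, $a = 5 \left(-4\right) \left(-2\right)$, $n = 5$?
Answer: $-5986$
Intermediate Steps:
$h{\left(D,c \right)} = -10$ ($h{\left(D,c \right)} = -5 - 5 = -10$)
$a = 40$ ($a = \left(-20\right) \left(-2\right) = 40$)
$T{\left(M \right)} = \left(40 + M\right) \left(M + 2 M \left(19 + M\right)\right)$ ($T{\left(M \right)} = \left(M + \left(M + 19\right) \left(M + M\right)\right) \left(M + 40\right) = \left(M + \left(19 + M\right) 2 M\right) \left(40 + M\right) = \left(M + 2 M \left(19 + M\right)\right) \left(40 + M\right) = \left(40 + M\right) \left(M + 2 M \left(19 + M\right)\right)$)
$T{\left(h{\left(-2,-1 \right)} \right)} - 286 = - 10 \left(1560 + 2 \left(-10\right)^{2} + 119 \left(-10\right)\right) - 286 = - 10 \left(1560 + 2 \cdot 100 - 1190\right) - 286 = - 10 \left(1560 + 200 - 1190\right) - 286 = \left(-10\right) 570 - 286 = -5700 - 286 = -5986$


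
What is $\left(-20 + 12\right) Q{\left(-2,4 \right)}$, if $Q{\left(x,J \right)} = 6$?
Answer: $-48$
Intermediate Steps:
$\left(-20 + 12\right) Q{\left(-2,4 \right)} = \left(-20 + 12\right) 6 = \left(-8\right) 6 = -48$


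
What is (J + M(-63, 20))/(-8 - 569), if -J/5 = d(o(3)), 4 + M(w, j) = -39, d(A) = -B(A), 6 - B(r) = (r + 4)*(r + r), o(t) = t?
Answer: 223/577 ≈ 0.38648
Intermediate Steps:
B(r) = 6 - 2*r*(4 + r) (B(r) = 6 - (r + 4)*(r + r) = 6 - (4 + r)*2*r = 6 - 2*r*(4 + r))
d(A) = -6 + 2*A² + 8*A (d(A) = -(6 - 8*A - 2*A²) = -6 + 2*A² + 8*A)
M(w, j) = -43 (M(w, j) = -4 - 39 = -43)
J = -180 (J = -5*(-6 + 2*3² + 8*3) = -5*(-6 + 2*9 + 24) = -5*(-6 + 18 + 24) = -5*36 = -180)
(J + M(-63, 20))/(-8 - 569) = (-180 - 43)/(-8 - 569) = -223/(-577) = -223*(-1/577) = 223/577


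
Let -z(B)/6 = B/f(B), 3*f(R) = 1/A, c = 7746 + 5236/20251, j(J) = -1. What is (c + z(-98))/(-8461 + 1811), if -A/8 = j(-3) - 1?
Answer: -675727/124925 ≈ -5.4091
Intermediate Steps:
c = 2037266/263 (c = 7746 + 5236*(1/20251) = 7746 + 68/263 = 2037266/263 ≈ 7746.3)
A = 16 (A = -8*(-1 - 1) = -8*(-2) = 16)
f(R) = 1/48 (f(R) = (1/3)/16 = (1/3)*(1/16) = 1/48)
z(B) = -288*B (z(B) = -6*B/1/48 = -6*B*48 = -288*B)
(c + z(-98))/(-8461 + 1811) = (2037266/263 - 288*(-98))/(-8461 + 1811) = (2037266/263 + 28224)/(-6650) = (9460178/263)*(-1/6650) = -675727/124925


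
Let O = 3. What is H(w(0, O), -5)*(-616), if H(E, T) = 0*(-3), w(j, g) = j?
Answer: 0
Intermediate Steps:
H(E, T) = 0
H(w(0, O), -5)*(-616) = 0*(-616) = 0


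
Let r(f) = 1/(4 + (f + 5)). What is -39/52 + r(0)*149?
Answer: 569/36 ≈ 15.806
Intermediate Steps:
r(f) = 1/(9 + f) (r(f) = 1/(4 + (5 + f)) = 1/(9 + f))
-39/52 + r(0)*149 = -39/52 + 149/(9 + 0) = -39*1/52 + 149/9 = -¾ + (⅑)*149 = -¾ + 149/9 = 569/36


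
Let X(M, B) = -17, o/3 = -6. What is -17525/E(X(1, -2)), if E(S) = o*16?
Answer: 17525/288 ≈ 60.851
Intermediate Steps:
o = -18 (o = 3*(-6) = -18)
E(S) = -288 (E(S) = -18*16 = -288)
-17525/E(X(1, -2)) = -17525/(-288) = -17525*(-1/288) = 17525/288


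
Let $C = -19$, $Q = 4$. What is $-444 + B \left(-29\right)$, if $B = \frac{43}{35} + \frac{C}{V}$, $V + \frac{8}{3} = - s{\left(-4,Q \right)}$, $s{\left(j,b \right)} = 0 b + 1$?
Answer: $- \frac{242512}{385} \approx -629.9$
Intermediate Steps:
$s{\left(j,b \right)} = 1$ ($s{\left(j,b \right)} = 0 + 1 = 1$)
$V = - \frac{11}{3}$ ($V = - \frac{8}{3} - 1 = - \frac{11}{3} \approx -3.6667$)
$B = \frac{2468}{385}$ ($B = \frac{43}{35} - \frac{19}{- \frac{11}{3}} = 43 \cdot \frac{1}{35} - - \frac{57}{11} = \frac{43}{35} + \frac{57}{11} = \frac{2468}{385} \approx 6.4104$)
$-444 + B \left(-29\right) = -444 + \frac{2468}{385} \left(-29\right) = -444 - \frac{71572}{385} = - \frac{242512}{385}$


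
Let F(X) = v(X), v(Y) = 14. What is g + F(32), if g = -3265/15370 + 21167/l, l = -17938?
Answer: 173799724/13785353 ≈ 12.608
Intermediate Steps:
F(X) = 14
g = -19195218/13785353 (g = -3265/15370 + 21167/(-17938) = -3265*1/15370 + 21167*(-1/17938) = -653/3074 - 21167/17938 = -19195218/13785353 ≈ -1.3924)
g + F(32) = -19195218/13785353 + 14 = 173799724/13785353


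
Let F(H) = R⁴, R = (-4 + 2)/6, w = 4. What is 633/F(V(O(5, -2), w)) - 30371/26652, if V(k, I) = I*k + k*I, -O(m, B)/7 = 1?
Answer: 1366497625/26652 ≈ 51272.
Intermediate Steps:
O(m, B) = -7 (O(m, B) = -7*1 = -7)
R = -⅓ (R = -2*⅙ = -⅓ ≈ -0.33333)
V(k, I) = 2*I*k (V(k, I) = I*k + I*k = 2*I*k)
F(H) = 1/81 (F(H) = (-⅓)⁴ = 1/81)
633/F(V(O(5, -2), w)) - 30371/26652 = 633/(1/81) - 30371/26652 = 633*81 - 30371*1/26652 = 51273 - 30371/26652 = 1366497625/26652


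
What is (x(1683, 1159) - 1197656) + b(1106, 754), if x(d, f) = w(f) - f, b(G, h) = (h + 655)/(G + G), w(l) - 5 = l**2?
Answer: 319571261/2212 ≈ 1.4447e+5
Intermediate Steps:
w(l) = 5 + l**2
b(G, h) = (655 + h)/(2*G) (b(G, h) = (655 + h)/((2*G)) = (655 + h)*(1/(2*G)) = (655 + h)/(2*G))
x(d, f) = 5 + f**2 - f (x(d, f) = (5 + f**2) - f = 5 + f**2 - f)
(x(1683, 1159) - 1197656) + b(1106, 754) = ((5 + 1159**2 - 1*1159) - 1197656) + (1/2)*(655 + 754)/1106 = ((5 + 1343281 - 1159) - 1197656) + (1/2)*(1/1106)*1409 = (1342127 - 1197656) + 1409/2212 = 144471 + 1409/2212 = 319571261/2212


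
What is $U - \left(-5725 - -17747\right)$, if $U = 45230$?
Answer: $33208$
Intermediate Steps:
$U - \left(-5725 - -17747\right) = 45230 - \left(-5725 - -17747\right) = 45230 - \left(-5725 + 17747\right) = 45230 - 12022 = 33208$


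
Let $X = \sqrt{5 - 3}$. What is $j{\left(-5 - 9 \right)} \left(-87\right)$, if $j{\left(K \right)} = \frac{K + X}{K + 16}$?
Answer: $609 - \frac{87 \sqrt{2}}{2} \approx 547.48$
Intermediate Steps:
$X = \sqrt{2} \approx 1.4142$
$j{\left(K \right)} = \frac{K + \sqrt{2}}{16 + K}$ ($j{\left(K \right)} = \frac{K + \sqrt{2}}{K + 16} = \frac{K + \sqrt{2}}{16 + K}$)
$j{\left(-5 - 9 \right)} \left(-87\right) = \frac{\left(-5 - 9\right) + \sqrt{2}}{16 - 14} \left(-87\right) = \frac{-14 + \sqrt{2}}{16 - 14} \left(-87\right) = \frac{-14 + \sqrt{2}}{2} \left(-87\right) = \left(-7 + \frac{\sqrt{2}}{2}\right) \left(-87\right) = 609 - \frac{87 \sqrt{2}}{2}$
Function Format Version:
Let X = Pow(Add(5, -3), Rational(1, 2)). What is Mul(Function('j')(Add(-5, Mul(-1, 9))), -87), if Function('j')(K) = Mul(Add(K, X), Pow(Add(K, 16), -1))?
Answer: Add(609, Mul(Rational(-87, 2), Pow(2, Rational(1, 2)))) ≈ 547.48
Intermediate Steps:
X = Pow(2, Rational(1, 2)) ≈ 1.4142
Function('j')(K) = Mul(Pow(Add(16, K), -1), Add(K, Pow(2, Rational(1, 2)))) (Function('j')(K) = Mul(Add(K, Pow(2, Rational(1, 2))), Pow(Add(K, 16), -1)) = Mul(Add(K, Pow(2, Rational(1, 2))), Pow(Add(16, K), -1)) = Mul(Pow(Add(16, K), -1), Add(K, Pow(2, Rational(1, 2)))))
Mul(Function('j')(Add(-5, Mul(-1, 9))), -87) = Mul(Mul(Pow(Add(16, Add(-5, Mul(-1, 9))), -1), Add(Add(-5, Mul(-1, 9)), Pow(2, Rational(1, 2)))), -87) = Mul(Mul(Pow(Add(16, Add(-5, -9)), -1), Add(Add(-5, -9), Pow(2, Rational(1, 2)))), -87) = Mul(Mul(Pow(Add(16, -14), -1), Add(-14, Pow(2, Rational(1, 2)))), -87) = Mul(Mul(Pow(2, -1), Add(-14, Pow(2, Rational(1, 2)))), -87) = Mul(Mul(Rational(1, 2), Add(-14, Pow(2, Rational(1, 2)))), -87) = Mul(Add(-7, Mul(Rational(1, 2), Pow(2, Rational(1, 2)))), -87) = Add(609, Mul(Rational(-87, 2), Pow(2, Rational(1, 2))))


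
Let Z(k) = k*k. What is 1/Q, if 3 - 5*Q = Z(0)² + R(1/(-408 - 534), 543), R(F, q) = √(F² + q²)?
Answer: -13310460/261630401761 - 4710*√261638388037/261630401761 ≈ -0.0092593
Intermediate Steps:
Z(k) = k²
Q = ⅗ - √261638388037/4710 (Q = ⅗ - ((0²)² + √((1/(-408 - 534))² + 543²))/5 = ⅗ - (0² + √((1/(-942))² + 294849))/5 = ⅗ - (0 + √((-1/942)² + 294849))/5 = ⅗ - (0 + √(1/887364 + 294849))/5 = ⅗ - (0 + √(261638388037/887364))/5 = ⅗ - (0 + √261638388037/942)/5 = ⅗ - √261638388037/4710 ≈ -108.00)
1/Q = 1/(⅗ - √261638388037/4710)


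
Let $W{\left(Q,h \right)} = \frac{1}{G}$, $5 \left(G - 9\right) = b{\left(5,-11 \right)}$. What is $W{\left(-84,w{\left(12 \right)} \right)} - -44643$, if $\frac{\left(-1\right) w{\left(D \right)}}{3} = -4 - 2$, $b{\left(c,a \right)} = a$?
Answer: $\frac{1517867}{34} \approx 44643.0$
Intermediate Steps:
$G = \frac{34}{5}$ ($G = 9 + \frac{1}{5} \left(-11\right) = 9 - \frac{11}{5} = \frac{34}{5} \approx 6.8$)
$w{\left(D \right)} = 18$ ($w{\left(D \right)} = - 3 \left(-4 - 2\right) = \left(-3\right) \left(-6\right) = 18$)
$W{\left(Q,h \right)} = \frac{5}{34}$ ($W{\left(Q,h \right)} = \frac{1}{\frac{34}{5}} = \frac{5}{34}$)
$W{\left(-84,w{\left(12 \right)} \right)} - -44643 = \frac{5}{34} - -44643 = \frac{5}{34} + 44643 = \frac{1517867}{34}$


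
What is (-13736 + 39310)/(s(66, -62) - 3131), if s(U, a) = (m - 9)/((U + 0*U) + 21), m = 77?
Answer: -2224938/272329 ≈ -8.1700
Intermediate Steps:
s(U, a) = 68/(21 + U) (s(U, a) = (77 - 9)/((U + 0*U) + 21) = 68/((U + 0) + 21) = 68/(U + 21) = 68/(21 + U))
(-13736 + 39310)/(s(66, -62) - 3131) = (-13736 + 39310)/(68/(21 + 66) - 3131) = 25574/(68/87 - 3131) = 25574/(-272329/87) = 25574*(-87/272329) = -2224938/272329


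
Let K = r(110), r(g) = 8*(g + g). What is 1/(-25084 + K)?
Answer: -1/23324 ≈ -4.2874e-5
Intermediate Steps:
r(g) = 16*g (r(g) = 8*(2*g) = 16*g)
K = 1760 (K = 16*110 = 1760)
1/(-25084 + K) = 1/(-25084 + 1760) = 1/(-23324) = -1/23324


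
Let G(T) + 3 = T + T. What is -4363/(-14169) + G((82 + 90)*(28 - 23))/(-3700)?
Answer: -8185073/52425300 ≈ -0.15613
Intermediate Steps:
G(T) = -3 + 2*T (G(T) = -3 + (T + T) = -3 + 2*T)
-4363/(-14169) + G((82 + 90)*(28 - 23))/(-3700) = -4363/(-14169) + (-3 + 2*((82 + 90)*(28 - 23)))/(-3700) = -4363*(-1/14169) + (-3 + 2*(172*5))*(-1/3700) = 4363/14169 + (-3 + 2*860)*(-1/3700) = 4363/14169 + (-3 + 1720)*(-1/3700) = 4363/14169 + 1717*(-1/3700) = 4363/14169 - 1717/3700 = -8185073/52425300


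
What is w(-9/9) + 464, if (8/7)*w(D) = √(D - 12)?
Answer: 464 + 7*I*√13/8 ≈ 464.0 + 3.1549*I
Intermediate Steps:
w(D) = 7*√(-12 + D)/8 (w(D) = 7*√(D - 12)/8 = 7*√(-12 + D)/8)
w(-9/9) + 464 = 7*√(-12 - 9/9)/8 + 464 = 7*√(-12 - 9*⅑)/8 + 464 = 7*√(-12 - 1)/8 + 464 = 7*√(-13)/8 + 464 = 7*(I*√13)/8 + 464 = 7*I*√13/8 + 464 = 464 + 7*I*√13/8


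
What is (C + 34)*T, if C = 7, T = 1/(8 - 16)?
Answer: -41/8 ≈ -5.1250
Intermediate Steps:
T = -1/8 (T = 1/(-8) = -1/8 ≈ -0.12500)
(C + 34)*T = (7 + 34)*(-1/8) = 41*(-1/8) = -41/8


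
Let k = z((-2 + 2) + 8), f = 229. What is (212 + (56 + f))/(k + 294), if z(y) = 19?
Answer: 497/313 ≈ 1.5879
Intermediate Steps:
k = 19
(212 + (56 + f))/(k + 294) = (212 + (56 + 229))/(19 + 294) = (212 + 285)/313 = 497*(1/313) = 497/313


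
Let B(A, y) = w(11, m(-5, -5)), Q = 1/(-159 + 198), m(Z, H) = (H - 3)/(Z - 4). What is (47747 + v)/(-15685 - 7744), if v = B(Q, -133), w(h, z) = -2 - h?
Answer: -47734/23429 ≈ -2.0374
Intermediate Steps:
m(Z, H) = (-3 + H)/(-4 + Z)
Q = 1/39 ≈ 0.025641
B(A, y) = -13 (B(A, y) = -2 - 1*11 = -2 - 11 = -13)
v = -13
(47747 + v)/(-15685 - 7744) = (47747 - 13)/(-15685 - 7744) = 47734/(-23429) = 47734*(-1/23429) = -47734/23429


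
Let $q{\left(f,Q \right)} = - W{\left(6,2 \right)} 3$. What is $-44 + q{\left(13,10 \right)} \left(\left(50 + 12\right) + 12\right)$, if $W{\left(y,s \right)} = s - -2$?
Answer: $-932$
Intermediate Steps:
$W{\left(y,s \right)} = 2 + s$ ($W{\left(y,s \right)} = s + 2 = 2 + s$)
$q{\left(f,Q \right)} = -12$ ($q{\left(f,Q \right)} = - (2 + 2) 3 = \left(-1\right) 4 \cdot 3 = \left(-4\right) 3 = -12$)
$-44 + q{\left(13,10 \right)} \left(\left(50 + 12\right) + 12\right) = -44 - 12 \left(\left(50 + 12\right) + 12\right) = -44 - 12 \left(62 + 12\right) = -44 - 888 = -932$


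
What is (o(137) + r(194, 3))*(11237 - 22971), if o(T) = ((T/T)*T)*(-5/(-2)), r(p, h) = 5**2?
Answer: -4312245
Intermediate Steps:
r(p, h) = 25
o(T) = 5*T/2 (o(T) = (1*T)*(-5*(-1/2)) = T*(5/2) = 5*T/2)
(o(137) + r(194, 3))*(11237 - 22971) = ((5/2)*137 + 25)*(11237 - 22971) = (685/2 + 25)*(-11734) = (735/2)*(-11734) = -4312245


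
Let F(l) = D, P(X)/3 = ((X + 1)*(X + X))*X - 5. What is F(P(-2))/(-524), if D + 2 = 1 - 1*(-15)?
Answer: -7/262 ≈ -0.026718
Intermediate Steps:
D = 14 (D = -2 + (1 - 1*(-15)) = -2 + (1 + 15) = -2 + 16 = 14)
P(X) = -15 + 6*X²*(1 + X) (P(X) = 3*(((X + 1)*(X + X))*X - 5) = 3*(((1 + X)*(2*X))*X - 5) = 3*((2*X*(1 + X))*X - 5) = 3*(2*X²*(1 + X) - 5) = 3*(-5 + 2*X²*(1 + X)) = -15 + 6*X²*(1 + X))
F(l) = 14
F(P(-2))/(-524) = 14/(-524) = 14*(-1/524) = -7/262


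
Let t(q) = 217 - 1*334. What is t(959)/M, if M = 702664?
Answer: -117/702664 ≈ -0.00016651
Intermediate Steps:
t(q) = -117 (t(q) = 217 - 334 = -117)
t(959)/M = -117/702664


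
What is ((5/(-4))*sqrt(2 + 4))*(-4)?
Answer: 5*sqrt(6) ≈ 12.247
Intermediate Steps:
((5/(-4))*sqrt(2 + 4))*(-4) = ((5*(-1/4))*sqrt(6))*(-4) = -5*sqrt(6)/4*(-4) = 5*sqrt(6)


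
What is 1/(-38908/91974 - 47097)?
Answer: -45987/2165869193 ≈ -2.1233e-5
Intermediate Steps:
1/(-38908/91974 - 47097) = 1/(-38908*1/91974 - 47097) = 1/(-19454/45987 - 47097) = 1/(-2165869193/45987) = -45987/2165869193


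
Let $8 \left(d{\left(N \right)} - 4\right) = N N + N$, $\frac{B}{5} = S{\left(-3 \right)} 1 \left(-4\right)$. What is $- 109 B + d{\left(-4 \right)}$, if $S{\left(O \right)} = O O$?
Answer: $\frac{39251}{2} \approx 19626.0$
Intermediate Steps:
$S{\left(O \right)} = O^{2}$
$B = -180$ ($B = 5 \left(-3\right)^{2} \cdot 1 \left(-4\right) = 5 \cdot 9 \cdot 1 \left(-4\right) = 5 \cdot 9 \left(-4\right) = 5 \left(-36\right) = -180$)
$d{\left(N \right)} = 4 + \frac{N}{8} + \frac{N^{2}}{8}$ ($d{\left(N \right)} = 4 + \frac{N N + N}{8} = 4 + \frac{N^{2} + N}{8} = 4 + \frac{N + N^{2}}{8} = 4 + \left(\frac{N}{8} + \frac{N^{2}}{8}\right) = 4 + \frac{N}{8} + \frac{N^{2}}{8}$)
$- 109 B + d{\left(-4 \right)} = \left(-109\right) \left(-180\right) + \left(4 + \frac{1}{8} \left(-4\right) + \frac{\left(-4\right)^{2}}{8}\right) = 19620 + \left(4 - \frac{1}{2} + \frac{1}{8} \cdot 16\right) = 19620 + \left(4 - \frac{1}{2} + 2\right) = 19620 + \frac{11}{2} = \frac{39251}{2}$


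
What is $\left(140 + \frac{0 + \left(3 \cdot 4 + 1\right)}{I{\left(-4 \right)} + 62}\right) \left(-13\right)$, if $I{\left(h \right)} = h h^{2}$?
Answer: $- \frac{3471}{2} \approx -1735.5$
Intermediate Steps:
$I{\left(h \right)} = h^{3}$
$\left(140 + \frac{0 + \left(3 \cdot 4 + 1\right)}{I{\left(-4 \right)} + 62}\right) \left(-13\right) = \left(140 + \frac{0 + \left(3 \cdot 4 + 1\right)}{\left(-4\right)^{3} + 62}\right) \left(-13\right) = \left(140 + \frac{0 + \left(12 + 1\right)}{-64 + 62}\right) \left(-13\right) = \left(140 + \frac{0 + 13}{-2}\right) \left(-13\right) = \left(140 + 13 \left(- \frac{1}{2}\right)\right) \left(-13\right) = \left(140 - \frac{13}{2}\right) \left(-13\right) = \frac{267}{2} \left(-13\right) = - \frac{3471}{2}$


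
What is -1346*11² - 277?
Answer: -163143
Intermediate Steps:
-1346*11² - 277 = -1346*121 - 277 = -162866 - 277 = -163143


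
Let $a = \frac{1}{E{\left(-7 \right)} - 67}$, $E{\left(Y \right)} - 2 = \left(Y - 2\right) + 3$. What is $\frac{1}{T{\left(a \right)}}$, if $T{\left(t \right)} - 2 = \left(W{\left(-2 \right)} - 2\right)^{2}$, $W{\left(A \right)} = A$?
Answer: $\frac{1}{18} \approx 0.055556$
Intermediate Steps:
$E{\left(Y \right)} = 3 + Y$ ($E{\left(Y \right)} = 2 + \left(\left(Y - 2\right) + 3\right) = 2 + \left(\left(-2 + Y\right) + 3\right) = 2 + \left(1 + Y\right) = 3 + Y$)
$a = - \frac{1}{71}$ ($a = \frac{1}{\left(3 - 7\right) - 67} = \frac{1}{-4 - 67} = \frac{1}{-71} = - \frac{1}{71} \approx -0.014085$)
$T{\left(t \right)} = 18$ ($T{\left(t \right)} = 2 + \left(-2 - 2\right)^{2} = 2 + \left(-4\right)^{2} = 2 + 16 = 18$)
$\frac{1}{T{\left(a \right)}} = \frac{1}{18}$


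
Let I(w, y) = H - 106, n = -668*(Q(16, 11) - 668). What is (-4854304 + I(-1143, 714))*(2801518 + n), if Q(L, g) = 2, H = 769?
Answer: -15756889264246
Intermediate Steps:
n = 444888 (n = -668*(2 - 668) = -668*(-666) = 444888)
I(w, y) = 663 (I(w, y) = 769 - 106 = 663)
(-4854304 + I(-1143, 714))*(2801518 + n) = (-4854304 + 663)*(2801518 + 444888) = -4853641*3246406 = -15756889264246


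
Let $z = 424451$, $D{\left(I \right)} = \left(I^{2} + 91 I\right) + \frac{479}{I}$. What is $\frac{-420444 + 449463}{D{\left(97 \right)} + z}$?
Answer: $\frac{938281}{14313706} \approx 0.065551$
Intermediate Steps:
$D{\left(I \right)} = I^{2} + 91 I + \frac{479}{I}$
$\frac{-420444 + 449463}{D{\left(97 \right)} + z} = \frac{-420444 + 449463}{\frac{479 + 97^{2} \left(91 + 97\right)}{97} + 424451} = \frac{29019}{\frac{479 + 9409 \cdot 188}{97} + 424451} = \frac{29019}{\frac{479 + 1768892}{97} + 424451} = \frac{29019}{\frac{1}{97} \cdot 1769371 + 424451} = \frac{29019}{\frac{1769371}{97} + 424451} = \frac{29019}{\frac{42941118}{97}} = 29019 \cdot \frac{97}{42941118} = \frac{938281}{14313706}$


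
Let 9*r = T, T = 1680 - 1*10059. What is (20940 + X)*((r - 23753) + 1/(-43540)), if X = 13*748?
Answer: -8238967273426/10885 ≈ -7.5691e+8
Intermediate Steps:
T = -8379 (T = 1680 - 10059 = -8379)
r = -931 (r = (⅑)*(-8379) = -931)
X = 9724
(20940 + X)*((r - 23753) + 1/(-43540)) = (20940 + 9724)*((-931 - 23753) + 1/(-43540)) = 30664*(-24684 - 1/43540) = 30664*(-1074741361/43540) = -8238967273426/10885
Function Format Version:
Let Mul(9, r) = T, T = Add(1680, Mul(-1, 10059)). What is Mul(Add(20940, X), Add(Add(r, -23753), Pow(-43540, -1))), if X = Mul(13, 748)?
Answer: Rational(-8238967273426, 10885) ≈ -7.5691e+8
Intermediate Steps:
T = -8379 (T = Add(1680, -10059) = -8379)
r = -931 (r = Mul(Rational(1, 9), -8379) = -931)
X = 9724
Mul(Add(20940, X), Add(Add(r, -23753), Pow(-43540, -1))) = Mul(Add(20940, 9724), Add(Add(-931, -23753), Pow(-43540, -1))) = Mul(30664, Add(-24684, Rational(-1, 43540))) = Mul(30664, Rational(-1074741361, 43540)) = Rational(-8238967273426, 10885)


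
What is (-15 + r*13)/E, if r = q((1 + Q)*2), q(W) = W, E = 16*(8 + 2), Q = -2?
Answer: -41/160 ≈ -0.25625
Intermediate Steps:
E = 160 (E = 16*10 = 160)
r = -2 (r = (1 - 2)*2 = -1*2 = -2)
(-15 + r*13)/E = (-15 - 2*13)/160 = (-15 - 26)*(1/160) = -41*1/160 = -41/160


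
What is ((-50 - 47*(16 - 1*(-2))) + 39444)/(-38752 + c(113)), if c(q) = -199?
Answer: -38548/38951 ≈ -0.98965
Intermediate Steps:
((-50 - 47*(16 - 1*(-2))) + 39444)/(-38752 + c(113)) = ((-50 - 47*(16 - 1*(-2))) + 39444)/(-38752 - 199) = ((-50 - 47*(16 + 2)) + 39444)/(-38951) = ((-50 - 47*18) + 39444)*(-1/38951) = ((-50 - 846) + 39444)*(-1/38951) = (-896 + 39444)*(-1/38951) = 38548*(-1/38951) = -38548/38951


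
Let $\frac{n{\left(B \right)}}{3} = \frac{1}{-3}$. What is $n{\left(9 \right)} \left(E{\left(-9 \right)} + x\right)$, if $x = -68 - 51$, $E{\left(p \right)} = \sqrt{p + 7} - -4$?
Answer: $115 - i \sqrt{2} \approx 115.0 - 1.4142 i$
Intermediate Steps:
$n{\left(B \right)} = -1$ ($n{\left(B \right)} = \frac{3}{-3} = 3 \left(- \frac{1}{3}\right) = -1$)
$E{\left(p \right)} = 4 + \sqrt{7 + p}$ ($E{\left(p \right)} = \sqrt{7 + p} + 4 = 4 + \sqrt{7 + p}$)
$x = -119$ ($x = -68 - 51 = -119$)
$n{\left(9 \right)} \left(E{\left(-9 \right)} + x\right) = - (\left(4 + \sqrt{7 - 9}\right) - 119) = - (\left(4 + \sqrt{-2}\right) - 119) = - (\left(4 + i \sqrt{2}\right) - 119) = - (-115 + i \sqrt{2}) = 115 - i \sqrt{2}$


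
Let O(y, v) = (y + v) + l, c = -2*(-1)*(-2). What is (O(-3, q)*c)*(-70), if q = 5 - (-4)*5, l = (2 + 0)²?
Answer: 7280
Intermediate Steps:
c = -4 (c = 2*(-2) = -4)
l = 4 (l = 2² = 4)
q = 25 (q = 5 - 1*(-20) = 5 + 20 = 25)
O(y, v) = 4 + v + y (O(y, v) = (y + v) + 4 = (v + y) + 4 = 4 + v + y)
(O(-3, q)*c)*(-70) = ((4 + 25 - 3)*(-4))*(-70) = (26*(-4))*(-70) = -104*(-70) = 7280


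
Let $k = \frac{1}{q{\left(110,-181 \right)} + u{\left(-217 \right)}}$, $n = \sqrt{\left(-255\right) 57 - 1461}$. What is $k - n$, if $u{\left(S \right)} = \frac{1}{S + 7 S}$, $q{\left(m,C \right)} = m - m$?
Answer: $-1736 - 2 i \sqrt{3999} \approx -1736.0 - 126.48 i$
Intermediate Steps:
$q{\left(m,C \right)} = 0$
$u{\left(S \right)} = \frac{1}{8 S}$
$n = 2 i \sqrt{3999}$ ($n = \sqrt{-14535 - 1461} = \sqrt{-15996} = 2 i \sqrt{3999} \approx 126.48 i$)
$k = -1736$ ($k = \frac{1}{0 + \frac{1}{8 \left(-217\right)}} = \frac{1}{0 + \frac{1}{8} \left(- \frac{1}{217}\right)} = \frac{1}{0 - \frac{1}{1736}} = \frac{1}{- \frac{1}{1736}} = -1736$)
$k - n = -1736 - 2 i \sqrt{3999}$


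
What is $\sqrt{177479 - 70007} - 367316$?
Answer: $-367316 + 4 \sqrt{6717} \approx -3.6699 \cdot 10^{5}$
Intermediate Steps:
$\sqrt{177479 - 70007} - 367316 = \sqrt{107472} - 367316 = 4 \sqrt{6717} - 367316 = -367316 + 4 \sqrt{6717}$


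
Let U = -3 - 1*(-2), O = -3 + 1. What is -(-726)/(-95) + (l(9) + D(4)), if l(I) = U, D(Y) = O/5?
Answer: -859/95 ≈ -9.0421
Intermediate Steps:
O = -2
D(Y) = -⅖ (D(Y) = -2/5 = -2*⅕ = -⅖)
U = -1 (U = -3 + 2 = -1)
l(I) = -1
-(-726)/(-95) + (l(9) + D(4)) = -(-726)/(-95) + (-1 - ⅖) = -(-726)*(-1)/95 - 7/5 = -33*22/95 - 7/5 = -726/95 - 7/5 = -859/95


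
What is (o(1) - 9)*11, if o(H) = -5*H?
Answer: -154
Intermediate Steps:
(o(1) - 9)*11 = (-5*1 - 9)*11 = (-5 - 9)*11 = -14*11 = -154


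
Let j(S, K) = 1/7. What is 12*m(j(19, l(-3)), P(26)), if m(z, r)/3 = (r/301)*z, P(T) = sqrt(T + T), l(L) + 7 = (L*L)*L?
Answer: 72*sqrt(13)/2107 ≈ 0.12321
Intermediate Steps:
l(L) = -7 + L**3 (l(L) = -7 + (L*L)*L = -7 + L**2*L = -7 + L**3)
j(S, K) = 1/7
P(T) = sqrt(2)*sqrt(T) (P(T) = sqrt(2*T) = sqrt(2)*sqrt(T))
m(z, r) = 3*r*z/301 (m(z, r) = 3*((r/301)*z) = 3*(r*z/301) = 3*r*z/301)
12*m(j(19, l(-3)), P(26)) = 12*((3/301)*(sqrt(2)*sqrt(26))*(1/7)) = 12*((3/301)*(2*sqrt(13))*(1/7)) = 12*(6*sqrt(13)/2107) = 72*sqrt(13)/2107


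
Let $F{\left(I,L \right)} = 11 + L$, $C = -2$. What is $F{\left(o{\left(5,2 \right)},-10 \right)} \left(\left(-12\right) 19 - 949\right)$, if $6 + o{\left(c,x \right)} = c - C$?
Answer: $-1177$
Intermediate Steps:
$o{\left(c,x \right)} = -4 + c$ ($o{\left(c,x \right)} = -6 + \left(c - -2\right) = -6 + \left(c + 2\right) = -6 + \left(2 + c\right) = -4 + c$)
$F{\left(o{\left(5,2 \right)},-10 \right)} \left(\left(-12\right) 19 - 949\right) = \left(11 - 10\right) \left(\left(-12\right) 19 - 949\right) = 1 \left(-228 - 949\right) = 1 \left(-1177\right) = -1177$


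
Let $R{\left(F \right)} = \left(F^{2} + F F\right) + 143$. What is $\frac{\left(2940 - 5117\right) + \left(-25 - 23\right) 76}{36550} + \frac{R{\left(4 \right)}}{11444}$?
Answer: $- \frac{1205301}{8365564} \approx -0.14408$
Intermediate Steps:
$R{\left(F \right)} = 143 + 2 F^{2}$ ($R{\left(F \right)} = \left(F^{2} + F^{2}\right) + 143 = 2 F^{2} + 143 = 143 + 2 F^{2}$)
$\frac{\left(2940 - 5117\right) + \left(-25 - 23\right) 76}{36550} + \frac{R{\left(4 \right)}}{11444} = \frac{\left(2940 - 5117\right) + \left(-25 - 23\right) 76}{36550} + \frac{143 + 2 \cdot 4^{2}}{11444} = \left(-2177 - 3648\right) \frac{1}{36550} + \left(143 + 2 \cdot 16\right) \frac{1}{11444} = \left(-2177 - 3648\right) \frac{1}{36550} + \left(143 + 32\right) \frac{1}{11444} = \left(-5825\right) \frac{1}{36550} + 175 \cdot \frac{1}{11444} = - \frac{233}{1462} + \frac{175}{11444} = - \frac{1205301}{8365564}$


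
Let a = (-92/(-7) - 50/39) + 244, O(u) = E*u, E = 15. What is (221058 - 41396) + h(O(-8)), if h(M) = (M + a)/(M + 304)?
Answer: 4512409337/25116 ≈ 1.7966e+5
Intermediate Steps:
O(u) = 15*u
a = 69850/273 (a = (-92*(-⅐) - 50*1/39) + 244 = (92/7 - 50/39) + 244 = 3238/273 + 244 = 69850/273 ≈ 255.86)
h(M) = (69850/273 + M)/(304 + M) (h(M) = (M + 69850/273)/(M + 304) = (69850/273 + M)/(304 + M))
(221058 - 41396) + h(O(-8)) = (221058 - 41396) + (69850/273 + 15*(-8))/(304 + 15*(-8)) = 179662 + (69850/273 - 120)/(304 - 120) = 179662 + (37090/273)/184 = 179662 + (1/184)*(37090/273) = 179662 + 18545/25116 = 4512409337/25116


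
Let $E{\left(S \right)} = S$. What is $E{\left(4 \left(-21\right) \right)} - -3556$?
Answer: $3472$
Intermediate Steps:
$E{\left(4 \left(-21\right) \right)} - -3556 = 4 \left(-21\right) - -3556 = -84 + 3556 = 3472$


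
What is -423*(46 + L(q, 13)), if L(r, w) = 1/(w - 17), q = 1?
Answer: -77409/4 ≈ -19352.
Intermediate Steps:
L(r, w) = 1/(-17 + w)
-423*(46 + L(q, 13)) = -423*(46 + 1/(-17 + 13)) = -423*(46 + 1/(-4)) = -423*(46 - 1/4) = -423*183/4 = -77409/4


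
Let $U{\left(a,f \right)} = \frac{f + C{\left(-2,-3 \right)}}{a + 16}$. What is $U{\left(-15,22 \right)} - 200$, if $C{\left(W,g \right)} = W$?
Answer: $-180$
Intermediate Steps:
$U{\left(a,f \right)} = \frac{-2 + f}{16 + a}$ ($U{\left(a,f \right)} = \frac{f - 2}{a + 16} = \frac{-2 + f}{16 + a}$)
$U{\left(-15,22 \right)} - 200 = \frac{-2 + 22}{16 - 15} - 200 = 1^{-1} \cdot 20 - 200 = 1 \cdot 20 - 200 = 20 - 200 = -180$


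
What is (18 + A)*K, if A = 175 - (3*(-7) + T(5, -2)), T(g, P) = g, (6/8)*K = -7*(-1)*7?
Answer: 40964/3 ≈ 13655.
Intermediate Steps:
K = 196/3 (K = 4*(-7*(-1)*7)/3 = 4*(7*7)/3 = (4/3)*49 = 196/3 ≈ 65.333)
A = 191 (A = 175 - (3*(-7) + 5) = 175 - (-21 + 5) = 175 - 1*(-16) = 175 + 16 = 191)
(18 + A)*K = (18 + 191)*(196/3) = 209*(196/3) = 40964/3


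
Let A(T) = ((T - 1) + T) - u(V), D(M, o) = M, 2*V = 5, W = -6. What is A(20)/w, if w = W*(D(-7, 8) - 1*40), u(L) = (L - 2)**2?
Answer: 155/1128 ≈ 0.13741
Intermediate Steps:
V = 5/2 (V = (1/2)*5 = 5/2 ≈ 2.5000)
u(L) = (-2 + L)**2
A(T) = -5/4 + 2*T (A(T) = ((T - 1) + T) - (-2 + 5/2)**2 = ((-1 + T) + T) - (1/2)**2 = (-1 + 2*T) - 1*1/4 = (-1 + 2*T) - 1/4 = -5/4 + 2*T)
w = 282 (w = -6*(-7 - 1*40) = -6*(-7 - 40) = -6*(-47) = 282)
A(20)/w = (-5/4 + 2*20)/282 = (-5/4 + 40)*(1/282) = (155/4)*(1/282) = 155/1128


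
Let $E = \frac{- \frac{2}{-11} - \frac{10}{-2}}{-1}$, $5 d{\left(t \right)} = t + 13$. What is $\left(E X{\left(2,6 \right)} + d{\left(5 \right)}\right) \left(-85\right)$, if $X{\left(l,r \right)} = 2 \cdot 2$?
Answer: $\frac{16014}{11} \approx 1455.8$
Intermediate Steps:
$d{\left(t \right)} = \frac{13}{5} + \frac{t}{5}$ ($d{\left(t \right)} = \frac{t + 13}{5} = \frac{13 + t}{5} = \frac{13}{5} + \frac{t}{5}$)
$X{\left(l,r \right)} = 4$
$E = - \frac{57}{11}$ ($E = \left(\left(-2\right) \left(- \frac{1}{11}\right) - -5\right) \left(-1\right) = \left(\frac{2}{11} + 5\right) \left(-1\right) = \frac{57}{11} \left(-1\right) = - \frac{57}{11} \approx -5.1818$)
$\left(E X{\left(2,6 \right)} + d{\left(5 \right)}\right) \left(-85\right) = \left(\left(- \frac{57}{11}\right) 4 + \left(\frac{13}{5} + \frac{1}{5} \cdot 5\right)\right) \left(-85\right) = \left(- \frac{228}{11} + \left(\frac{13}{5} + 1\right)\right) \left(-85\right) = \left(- \frac{228}{11} + \frac{18}{5}\right) \left(-85\right) = \left(- \frac{942}{55}\right) \left(-85\right) = \frac{16014}{11}$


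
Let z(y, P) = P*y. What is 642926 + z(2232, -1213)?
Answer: -2064490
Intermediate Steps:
642926 + z(2232, -1213) = 642926 - 1213*2232 = 642926 - 2707416 = -2064490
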